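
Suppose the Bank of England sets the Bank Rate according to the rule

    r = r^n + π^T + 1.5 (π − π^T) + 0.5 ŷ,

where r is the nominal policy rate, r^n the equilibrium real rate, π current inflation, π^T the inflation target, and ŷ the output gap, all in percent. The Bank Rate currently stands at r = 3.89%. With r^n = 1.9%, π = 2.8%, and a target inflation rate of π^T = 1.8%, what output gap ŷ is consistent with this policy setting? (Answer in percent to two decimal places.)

-2.62%

0.5 ŷ = 3.89 − 1.9 − 1.8 − 1.5 × (2.8 − 1.8) = -1.31
ŷ = -1.31 / 0.5 = -2.62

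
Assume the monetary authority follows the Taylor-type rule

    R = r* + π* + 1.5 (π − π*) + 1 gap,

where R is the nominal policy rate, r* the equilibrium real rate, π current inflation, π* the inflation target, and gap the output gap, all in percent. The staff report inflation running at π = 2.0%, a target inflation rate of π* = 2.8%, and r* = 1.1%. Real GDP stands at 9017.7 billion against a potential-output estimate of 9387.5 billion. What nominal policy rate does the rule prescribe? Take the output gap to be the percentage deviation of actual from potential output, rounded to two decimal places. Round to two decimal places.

-1.24%

Output gap = 100 × (9017.7 − 9387.5) / 9387.5 = -3.94%.
R = 1.10 + 2.80 + 1.5 × (2.00 − 2.80) + 1 × (-3.94)
   = 1.10 + 2.8 − 1.2 − 3.94 = -1.24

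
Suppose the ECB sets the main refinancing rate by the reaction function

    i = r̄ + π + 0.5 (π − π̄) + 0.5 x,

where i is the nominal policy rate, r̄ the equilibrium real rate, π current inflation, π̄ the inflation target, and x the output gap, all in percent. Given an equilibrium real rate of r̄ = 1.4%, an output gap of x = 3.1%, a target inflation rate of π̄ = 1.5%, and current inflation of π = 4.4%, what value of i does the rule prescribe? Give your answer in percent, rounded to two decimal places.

i = 1.4 + 4.4 + 0.5 × (4.4 − 1.5) + 0.5 × 3.1
   = 1.4 + 4.4 + 1.45 + 1.55 = 8.80

8.80%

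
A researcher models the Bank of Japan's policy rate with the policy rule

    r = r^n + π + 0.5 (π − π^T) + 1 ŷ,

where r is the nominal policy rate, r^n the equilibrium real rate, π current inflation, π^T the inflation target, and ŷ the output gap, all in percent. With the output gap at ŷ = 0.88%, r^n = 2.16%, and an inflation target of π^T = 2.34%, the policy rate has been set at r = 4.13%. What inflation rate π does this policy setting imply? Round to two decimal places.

Collecting π: r = r^n + (1 + 0.5) π − 0.5 π^T + 1 ŷ
1.5 π = 4.13 − 2.16 + 0.5 × 2.34 − 1 × 0.88 = 2.26
π = 2.26 / 1.5 = 1.51

1.51%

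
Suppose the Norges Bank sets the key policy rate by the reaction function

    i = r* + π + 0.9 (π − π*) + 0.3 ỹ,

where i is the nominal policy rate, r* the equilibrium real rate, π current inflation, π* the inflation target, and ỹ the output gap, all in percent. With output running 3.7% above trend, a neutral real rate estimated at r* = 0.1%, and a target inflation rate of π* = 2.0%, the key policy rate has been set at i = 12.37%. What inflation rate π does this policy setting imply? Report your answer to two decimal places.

6.82%

Output 3.7% above potential → ỹ = 3.7.
Collecting π: i = r* + (1 + 0.9) π − 0.9 π* + 0.3 ỹ
1.9 π = 12.37 − 0.1 + 0.9 × 2.0 − 0.3 × 3.7 = 12.96
π = 12.96 / 1.9 = 6.82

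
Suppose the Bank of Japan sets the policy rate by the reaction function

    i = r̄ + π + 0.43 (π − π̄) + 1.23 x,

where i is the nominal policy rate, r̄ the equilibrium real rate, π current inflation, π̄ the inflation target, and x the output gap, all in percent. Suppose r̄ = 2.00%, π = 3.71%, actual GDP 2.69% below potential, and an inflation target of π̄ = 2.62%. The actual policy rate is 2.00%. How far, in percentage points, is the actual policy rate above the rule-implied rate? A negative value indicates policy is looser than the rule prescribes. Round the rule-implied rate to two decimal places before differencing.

Output 2.69% below potential → x = -2.69.
i = 2.00 + 3.71 + 0.43 × (3.71 − 2.62) + 1.23 × (-2.69)
   = 2.00 + 3.71 + 0.4687 − 3.3087 = 2.87
Deviation = 2.00 − 2.87 = -0.87 pp.

-0.87 pp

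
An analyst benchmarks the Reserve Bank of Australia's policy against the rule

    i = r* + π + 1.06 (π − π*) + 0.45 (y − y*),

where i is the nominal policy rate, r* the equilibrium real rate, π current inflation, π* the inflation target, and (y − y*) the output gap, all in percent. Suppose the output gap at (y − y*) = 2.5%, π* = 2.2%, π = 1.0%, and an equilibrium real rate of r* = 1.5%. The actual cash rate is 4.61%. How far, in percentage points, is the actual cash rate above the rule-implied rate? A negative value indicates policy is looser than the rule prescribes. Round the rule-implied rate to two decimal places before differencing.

2.26 pp

i = 1.5 + 1.0 + 1.06 × (1.0 − 2.2) + 0.45 × 2.5
   = 1.5 + 1 − 1.272 + 1.125 = 2.35
Deviation = 4.61 − 2.35 = 2.26 pp.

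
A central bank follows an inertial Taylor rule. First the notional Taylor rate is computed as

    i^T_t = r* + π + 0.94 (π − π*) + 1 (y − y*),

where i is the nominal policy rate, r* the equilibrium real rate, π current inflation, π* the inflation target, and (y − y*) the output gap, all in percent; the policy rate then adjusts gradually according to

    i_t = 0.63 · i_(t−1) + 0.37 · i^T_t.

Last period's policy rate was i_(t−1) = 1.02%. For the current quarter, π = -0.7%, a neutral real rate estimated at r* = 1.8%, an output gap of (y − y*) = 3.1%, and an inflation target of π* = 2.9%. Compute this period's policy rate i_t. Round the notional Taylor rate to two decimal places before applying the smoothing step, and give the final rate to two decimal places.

0.95%

i^T_t = 1.8 + (-0.7) + 0.94 × (-0.7 − 2.9) + 1 × 3.1
   = 1.8 − 0.7 − 3.384 + 3.1 = 0.82
i_t = 0.63 × 1.02 + 0.37 × 0.82 = 0.6426 + 0.3034 = 0.95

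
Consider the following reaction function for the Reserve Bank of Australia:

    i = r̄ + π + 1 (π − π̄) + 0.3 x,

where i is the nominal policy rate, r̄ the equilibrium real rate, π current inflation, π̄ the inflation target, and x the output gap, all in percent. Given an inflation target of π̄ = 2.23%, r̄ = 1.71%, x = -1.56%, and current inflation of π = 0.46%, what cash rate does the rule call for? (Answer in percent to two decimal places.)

-0.07%

i = 1.71 + 0.46 + 1 × (0.46 − 2.23) + 0.3 × (-1.56)
   = 1.71 + 0.46 − 1.77 − 0.468 = -0.07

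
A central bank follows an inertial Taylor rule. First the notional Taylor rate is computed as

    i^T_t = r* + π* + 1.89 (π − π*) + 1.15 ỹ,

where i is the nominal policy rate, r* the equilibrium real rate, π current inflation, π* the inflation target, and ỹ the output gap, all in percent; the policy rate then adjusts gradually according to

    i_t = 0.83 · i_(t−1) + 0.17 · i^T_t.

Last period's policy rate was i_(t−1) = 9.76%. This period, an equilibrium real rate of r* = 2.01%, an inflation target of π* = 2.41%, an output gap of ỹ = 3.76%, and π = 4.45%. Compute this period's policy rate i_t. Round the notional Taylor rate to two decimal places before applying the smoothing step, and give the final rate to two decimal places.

10.24%

i^T_t = 2.01 + 2.41 + 1.89 × (4.45 − 2.41) + 1.15 × 3.76
   = 2.01 + 2.41 + 3.8556 + 4.324 = 12.60
i_t = 0.83 × 9.76 + 0.17 × 12.60 = 8.1008 + 2.142 = 10.24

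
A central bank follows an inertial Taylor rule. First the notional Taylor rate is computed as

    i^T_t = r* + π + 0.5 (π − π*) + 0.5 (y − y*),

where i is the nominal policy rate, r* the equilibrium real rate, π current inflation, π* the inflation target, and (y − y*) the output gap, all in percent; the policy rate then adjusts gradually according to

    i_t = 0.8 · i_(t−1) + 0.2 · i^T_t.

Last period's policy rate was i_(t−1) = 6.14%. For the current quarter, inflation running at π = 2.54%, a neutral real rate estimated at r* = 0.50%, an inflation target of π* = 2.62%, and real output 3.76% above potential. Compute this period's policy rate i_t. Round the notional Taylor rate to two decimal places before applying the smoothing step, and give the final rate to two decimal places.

Output 3.76% above potential → (y − y*) = 3.76.
i^T_t = 0.50 + 2.54 + 0.5 × (2.54 − 2.62) + 0.5 × 3.76
   = 0.50 + 2.54 − 0.04 + 1.88 = 4.88
i_t = 0.8 × 6.14 + 0.2 × 4.88 = 4.912 + 0.976 = 5.89

5.89%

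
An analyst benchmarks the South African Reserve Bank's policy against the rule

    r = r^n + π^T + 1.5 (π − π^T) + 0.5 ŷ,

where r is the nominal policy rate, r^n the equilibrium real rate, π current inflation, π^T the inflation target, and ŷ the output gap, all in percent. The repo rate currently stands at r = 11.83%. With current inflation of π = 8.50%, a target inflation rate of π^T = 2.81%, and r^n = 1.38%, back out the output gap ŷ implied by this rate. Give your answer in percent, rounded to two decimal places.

-1.79%

0.5 ŷ = 11.83 − 1.38 − 2.81 − 1.5 × (8.50 − 2.81) = -0.895
ŷ = -0.895 / 0.5 = -1.79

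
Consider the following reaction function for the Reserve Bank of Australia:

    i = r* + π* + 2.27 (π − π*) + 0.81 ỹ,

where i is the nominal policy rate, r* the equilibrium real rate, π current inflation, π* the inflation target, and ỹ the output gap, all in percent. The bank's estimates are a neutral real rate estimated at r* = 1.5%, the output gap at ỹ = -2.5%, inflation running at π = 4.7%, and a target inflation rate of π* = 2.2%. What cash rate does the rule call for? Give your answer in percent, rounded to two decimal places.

7.35%

i = 1.5 + 2.2 + 2.27 × (4.7 − 2.2) + 0.81 × (-2.5)
   = 1.5 + 2.2 + 5.675 − 2.025 = 7.35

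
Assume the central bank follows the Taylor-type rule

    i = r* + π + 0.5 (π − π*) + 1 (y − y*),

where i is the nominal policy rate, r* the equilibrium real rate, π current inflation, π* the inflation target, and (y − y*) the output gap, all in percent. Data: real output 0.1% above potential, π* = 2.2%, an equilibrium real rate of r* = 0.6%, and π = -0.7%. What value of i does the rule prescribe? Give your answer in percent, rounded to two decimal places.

-1.45%

Output 0.1% above potential → (y − y*) = 0.1.
i = 0.6 + (-0.7) + 0.5 × (-0.7 − 2.2) + 1 × 0.1
   = 0.6 − 0.7 − 1.45 + 0.1 = -1.45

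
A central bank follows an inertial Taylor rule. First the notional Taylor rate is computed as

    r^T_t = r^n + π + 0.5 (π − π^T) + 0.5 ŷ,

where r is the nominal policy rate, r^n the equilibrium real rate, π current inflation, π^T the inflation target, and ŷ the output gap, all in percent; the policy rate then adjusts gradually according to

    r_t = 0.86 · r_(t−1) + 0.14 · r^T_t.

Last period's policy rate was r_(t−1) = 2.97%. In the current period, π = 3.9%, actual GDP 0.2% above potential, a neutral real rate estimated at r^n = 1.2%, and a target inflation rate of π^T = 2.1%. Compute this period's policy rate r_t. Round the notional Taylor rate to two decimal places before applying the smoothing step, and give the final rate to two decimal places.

3.41%

Output 0.2% above potential → ŷ = 0.2.
r^T_t = 1.2 + 3.9 + 0.5 × (3.9 − 2.1) + 0.5 × 0.2
   = 1.2 + 3.9 + 0.9 + 0.1 = 6.10
r_t = 0.86 × 2.97 + 0.14 × 6.10 = 2.5542 + 0.854 = 3.41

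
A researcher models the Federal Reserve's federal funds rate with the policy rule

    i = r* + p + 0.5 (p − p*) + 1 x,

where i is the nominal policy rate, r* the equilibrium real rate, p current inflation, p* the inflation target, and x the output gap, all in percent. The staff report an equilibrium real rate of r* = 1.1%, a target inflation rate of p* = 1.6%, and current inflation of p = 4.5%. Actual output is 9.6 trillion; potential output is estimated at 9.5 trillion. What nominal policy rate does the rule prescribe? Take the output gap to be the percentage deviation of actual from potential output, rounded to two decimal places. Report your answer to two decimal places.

Output gap = 100 × (9.6 − 9.5) / 9.5 = 1.05%.
i = 1.10 + 4.50 + 0.5 × (4.50 − 1.60) + 1 × 1.05
   = 1.10 + 4.5 + 1.45 + 1.05 = 8.10

8.10%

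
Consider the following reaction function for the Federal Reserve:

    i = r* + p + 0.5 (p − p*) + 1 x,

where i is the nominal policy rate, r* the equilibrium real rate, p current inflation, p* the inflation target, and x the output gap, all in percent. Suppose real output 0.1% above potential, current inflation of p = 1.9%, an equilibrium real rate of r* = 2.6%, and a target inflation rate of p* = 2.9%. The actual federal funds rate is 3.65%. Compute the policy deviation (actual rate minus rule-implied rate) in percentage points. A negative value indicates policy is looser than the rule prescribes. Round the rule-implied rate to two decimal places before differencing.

-0.45 pp

Output 0.1% above potential → x = 0.1.
i = 2.6 + 1.9 + 0.5 × (1.9 − 2.9) + 1 × 0.1
   = 2.6 + 1.9 − 0.5 + 0.1 = 4.10
Deviation = 3.65 − 4.10 = -0.45 pp.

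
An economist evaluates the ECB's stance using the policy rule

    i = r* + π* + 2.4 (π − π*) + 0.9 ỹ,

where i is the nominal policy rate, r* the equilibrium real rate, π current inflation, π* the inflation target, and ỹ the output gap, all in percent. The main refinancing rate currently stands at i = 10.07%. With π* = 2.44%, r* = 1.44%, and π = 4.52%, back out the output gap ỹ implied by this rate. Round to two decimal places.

0.9 ỹ = 10.07 − 1.44 − 2.44 − 2.4 × (4.52 − 2.44) = 1.198
ỹ = 1.198 / 0.9 = 1.33

1.33%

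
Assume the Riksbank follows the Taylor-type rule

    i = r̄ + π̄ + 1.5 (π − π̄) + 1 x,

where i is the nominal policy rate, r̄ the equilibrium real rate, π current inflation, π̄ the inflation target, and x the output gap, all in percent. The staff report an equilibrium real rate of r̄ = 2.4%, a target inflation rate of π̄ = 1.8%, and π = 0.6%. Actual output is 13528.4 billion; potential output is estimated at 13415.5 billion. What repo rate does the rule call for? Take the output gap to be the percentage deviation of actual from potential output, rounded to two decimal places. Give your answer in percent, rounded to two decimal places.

Output gap = 100 × (13528.4 − 13415.5) / 13415.5 = 0.84%.
i = 2.40 + 1.80 + 1.5 × (0.60 − 1.80) + 1 × 0.84
   = 2.40 + 1.8 − 1.8 + 0.84 = 3.24

3.24%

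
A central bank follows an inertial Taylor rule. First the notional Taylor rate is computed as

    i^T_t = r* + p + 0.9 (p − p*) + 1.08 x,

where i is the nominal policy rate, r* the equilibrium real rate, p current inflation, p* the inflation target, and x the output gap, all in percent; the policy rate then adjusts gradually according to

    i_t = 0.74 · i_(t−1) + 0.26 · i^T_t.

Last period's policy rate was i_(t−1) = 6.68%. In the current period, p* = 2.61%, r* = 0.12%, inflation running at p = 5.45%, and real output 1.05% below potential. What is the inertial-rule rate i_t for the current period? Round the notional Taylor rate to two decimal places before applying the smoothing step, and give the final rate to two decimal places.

6.76%

Output 1.05% below potential → x = -1.05.
i^T_t = 0.12 + 5.45 + 0.9 × (5.45 − 2.61) + 1.08 × (-1.05)
   = 0.12 + 5.45 + 2.556 − 1.134 = 6.99
i_t = 0.74 × 6.68 + 0.26 × 6.99 = 4.9432 + 1.8174 = 6.76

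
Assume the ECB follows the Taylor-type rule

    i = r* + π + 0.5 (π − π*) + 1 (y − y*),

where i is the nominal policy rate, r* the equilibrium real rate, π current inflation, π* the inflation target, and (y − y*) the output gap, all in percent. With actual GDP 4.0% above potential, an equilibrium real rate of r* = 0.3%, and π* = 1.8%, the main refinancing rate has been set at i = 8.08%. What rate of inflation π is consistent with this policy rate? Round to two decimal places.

Output 4.0% above potential → (y − y*) = 4.0.
Collecting π: i = r* + (1 + 0.5) π − 0.5 π* + 1 (y − y*)
1.5 π = 8.08 − 0.3 + 0.5 × 1.8 − 1 × 4.0 = 4.68
π = 4.68 / 1.5 = 3.12

3.12%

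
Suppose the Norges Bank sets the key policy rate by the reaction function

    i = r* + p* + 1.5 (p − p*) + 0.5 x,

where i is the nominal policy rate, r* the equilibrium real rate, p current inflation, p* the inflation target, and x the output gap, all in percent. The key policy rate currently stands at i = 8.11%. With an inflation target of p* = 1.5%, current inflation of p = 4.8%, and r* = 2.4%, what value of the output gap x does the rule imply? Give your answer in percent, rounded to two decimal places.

-1.48%

0.5 x = 8.11 − 2.4 − 1.5 − 1.5 × (4.8 − 1.5) = -0.74
x = -0.74 / 0.5 = -1.48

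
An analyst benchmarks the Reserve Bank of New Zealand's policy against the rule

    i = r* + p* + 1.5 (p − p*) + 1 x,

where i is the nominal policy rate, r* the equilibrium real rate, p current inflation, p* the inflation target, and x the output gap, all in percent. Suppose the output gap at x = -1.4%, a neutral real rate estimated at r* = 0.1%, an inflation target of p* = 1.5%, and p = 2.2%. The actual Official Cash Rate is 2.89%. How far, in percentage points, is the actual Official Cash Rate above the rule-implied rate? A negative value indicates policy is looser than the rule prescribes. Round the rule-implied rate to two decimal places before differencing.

i = 0.1 + 1.5 + 1.5 × (2.2 − 1.5) + 1 × (-1.4)
   = 0.1 + 1.5 + 1.05 − 1.4 = 1.25
Deviation = 2.89 − 1.25 = 1.64 pp.

1.64 pp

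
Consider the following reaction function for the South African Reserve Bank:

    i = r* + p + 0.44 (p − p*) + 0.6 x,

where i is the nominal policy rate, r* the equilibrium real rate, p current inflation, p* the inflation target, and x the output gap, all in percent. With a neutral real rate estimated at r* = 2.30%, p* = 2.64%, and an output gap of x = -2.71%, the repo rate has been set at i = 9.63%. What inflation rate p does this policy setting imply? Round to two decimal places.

Collecting p: i = r* + (1 + 0.44) p − 0.44 p* + 0.6 x
1.44 p = 9.63 − 2.30 + 0.44 × 2.64 − 0.6 × (-2.71) = 10.1176
p = 10.1176 / 1.44 = 7.03

7.03%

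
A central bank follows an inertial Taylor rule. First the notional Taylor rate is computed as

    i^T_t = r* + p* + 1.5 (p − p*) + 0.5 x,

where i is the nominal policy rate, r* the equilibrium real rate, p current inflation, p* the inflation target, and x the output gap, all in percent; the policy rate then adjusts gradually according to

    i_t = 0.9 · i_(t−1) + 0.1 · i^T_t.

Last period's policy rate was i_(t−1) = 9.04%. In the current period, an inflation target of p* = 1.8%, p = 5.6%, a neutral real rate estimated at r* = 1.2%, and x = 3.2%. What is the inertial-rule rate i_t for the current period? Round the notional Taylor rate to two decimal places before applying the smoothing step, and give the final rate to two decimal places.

9.17%

i^T_t = 1.2 + 1.8 + 1.5 × (5.6 − 1.8) + 0.5 × 3.2
   = 1.2 + 1.8 + 5.7 + 1.6 = 10.30
i_t = 0.9 × 9.04 + 0.1 × 10.30 = 8.136 + 1.03 = 9.17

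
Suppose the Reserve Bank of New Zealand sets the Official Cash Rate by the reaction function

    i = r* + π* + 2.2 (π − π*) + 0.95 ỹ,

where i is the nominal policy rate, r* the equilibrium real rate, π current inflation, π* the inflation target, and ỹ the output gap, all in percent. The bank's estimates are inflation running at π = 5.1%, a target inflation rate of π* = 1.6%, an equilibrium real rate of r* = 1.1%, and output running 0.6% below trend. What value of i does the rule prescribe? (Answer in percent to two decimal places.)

Output 0.6% below potential → ỹ = -0.6.
i = 1.1 + 1.6 + 2.2 × (5.1 − 1.6) + 0.95 × (-0.6)
   = 1.1 + 1.6 + 7.7 − 0.57 = 9.83

9.83%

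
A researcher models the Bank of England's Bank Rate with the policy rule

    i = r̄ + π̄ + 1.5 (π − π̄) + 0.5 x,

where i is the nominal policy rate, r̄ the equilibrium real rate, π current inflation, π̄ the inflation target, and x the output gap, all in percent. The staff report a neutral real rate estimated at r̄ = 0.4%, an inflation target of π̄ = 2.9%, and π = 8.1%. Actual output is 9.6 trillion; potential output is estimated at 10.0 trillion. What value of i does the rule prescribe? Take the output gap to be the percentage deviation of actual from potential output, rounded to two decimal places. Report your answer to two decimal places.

Output gap = 100 × (9.6 − 10.0) / 10.0 = -4.00%.
i = 0.40 + 2.90 + 1.5 × (8.10 − 2.90) + 0.5 × (-4.00)
   = 0.40 + 2.9 + 7.8 − 2 = 9.10

9.10%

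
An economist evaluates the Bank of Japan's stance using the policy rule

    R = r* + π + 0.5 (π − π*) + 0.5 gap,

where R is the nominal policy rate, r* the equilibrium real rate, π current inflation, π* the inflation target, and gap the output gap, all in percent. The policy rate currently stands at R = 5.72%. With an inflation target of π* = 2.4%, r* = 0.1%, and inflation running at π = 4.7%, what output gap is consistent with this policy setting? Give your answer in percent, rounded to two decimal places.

-0.46%

0.5 gap = 5.72 − 0.1 − 4.7 − 0.5 × (4.7 − 2.4) = -0.23
gap = -0.23 / 0.5 = -0.46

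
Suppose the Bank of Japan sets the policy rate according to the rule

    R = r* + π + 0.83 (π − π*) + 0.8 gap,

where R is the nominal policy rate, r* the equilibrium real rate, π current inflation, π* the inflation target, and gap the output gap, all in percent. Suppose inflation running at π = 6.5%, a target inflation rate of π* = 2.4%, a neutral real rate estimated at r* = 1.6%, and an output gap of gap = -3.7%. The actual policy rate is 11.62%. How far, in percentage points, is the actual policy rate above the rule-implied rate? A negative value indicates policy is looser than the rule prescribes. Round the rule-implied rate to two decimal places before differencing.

R = 1.6 + 6.5 + 0.83 × (6.5 − 2.4) + 0.8 × (-3.7)
   = 1.6 + 6.5 + 3.403 − 2.96 = 8.54
Deviation = 11.62 − 8.54 = 3.08 pp.

3.08 pp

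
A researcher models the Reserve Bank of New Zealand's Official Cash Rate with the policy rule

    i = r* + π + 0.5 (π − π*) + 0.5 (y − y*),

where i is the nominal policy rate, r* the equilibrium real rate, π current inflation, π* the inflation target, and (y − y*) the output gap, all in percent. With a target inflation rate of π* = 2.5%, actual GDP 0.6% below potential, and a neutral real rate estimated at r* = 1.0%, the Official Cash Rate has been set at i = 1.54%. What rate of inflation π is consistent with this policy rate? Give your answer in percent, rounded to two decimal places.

Output 0.6% below potential → (y − y*) = -0.6.
Collecting π: i = r* + (1 + 0.5) π − 0.5 π* + 0.5 (y − y*)
1.5 π = 1.54 − 1.0 + 0.5 × 2.5 − 0.5 × (-0.6) = 2.09
π = 2.09 / 1.5 = 1.39

1.39%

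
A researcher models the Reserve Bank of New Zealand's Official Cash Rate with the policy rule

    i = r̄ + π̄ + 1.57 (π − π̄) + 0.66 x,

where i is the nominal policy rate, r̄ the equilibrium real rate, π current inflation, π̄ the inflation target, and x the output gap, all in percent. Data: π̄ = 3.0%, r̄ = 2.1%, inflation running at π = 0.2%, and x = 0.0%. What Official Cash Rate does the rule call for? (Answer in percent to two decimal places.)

0.70%

i = 2.1 + 3.0 + 1.57 × (0.2 − 3.0) + 0.66 × 0.0
   = 2.1 + 3 − 4.396 + 0 = 0.70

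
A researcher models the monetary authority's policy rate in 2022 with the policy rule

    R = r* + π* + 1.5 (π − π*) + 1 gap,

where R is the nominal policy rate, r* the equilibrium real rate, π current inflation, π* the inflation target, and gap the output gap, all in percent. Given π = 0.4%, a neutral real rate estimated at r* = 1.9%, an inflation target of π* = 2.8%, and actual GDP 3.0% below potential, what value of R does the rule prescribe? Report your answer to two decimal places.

Output 3.0% below potential → gap = -3.0.
R = 1.9 + 2.8 + 1.5 × (0.4 − 2.8) + 1 × (-3.0)
   = 1.9 + 2.8 − 3.6 − 3 = -1.90

-1.90%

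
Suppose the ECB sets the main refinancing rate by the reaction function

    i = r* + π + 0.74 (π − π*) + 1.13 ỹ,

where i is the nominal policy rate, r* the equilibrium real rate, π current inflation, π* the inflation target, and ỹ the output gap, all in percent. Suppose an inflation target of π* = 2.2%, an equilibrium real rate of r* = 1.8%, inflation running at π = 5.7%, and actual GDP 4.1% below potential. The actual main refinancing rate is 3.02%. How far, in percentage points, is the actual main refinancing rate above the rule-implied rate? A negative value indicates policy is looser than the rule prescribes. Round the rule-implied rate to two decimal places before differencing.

Output 4.1% below potential → ỹ = -4.1.
i = 1.8 + 5.7 + 0.74 × (5.7 − 2.2) + 1.13 × (-4.1)
   = 1.8 + 5.7 + 2.59 − 4.633 = 5.46
Deviation = 3.02 − 5.46 = -2.44 pp.

-2.44 pp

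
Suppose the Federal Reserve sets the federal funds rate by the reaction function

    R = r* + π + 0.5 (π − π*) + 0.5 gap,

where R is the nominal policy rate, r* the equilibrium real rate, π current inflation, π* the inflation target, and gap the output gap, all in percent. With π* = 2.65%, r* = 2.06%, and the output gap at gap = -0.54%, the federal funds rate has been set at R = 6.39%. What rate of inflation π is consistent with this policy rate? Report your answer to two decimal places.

Collecting π: R = r* + (1 + 0.5) π − 0.5 π* + 0.5 gap
1.5 π = 6.39 − 2.06 + 0.5 × 2.65 − 0.5 × (-0.54) = 5.925
π = 5.925 / 1.5 = 3.95

3.95%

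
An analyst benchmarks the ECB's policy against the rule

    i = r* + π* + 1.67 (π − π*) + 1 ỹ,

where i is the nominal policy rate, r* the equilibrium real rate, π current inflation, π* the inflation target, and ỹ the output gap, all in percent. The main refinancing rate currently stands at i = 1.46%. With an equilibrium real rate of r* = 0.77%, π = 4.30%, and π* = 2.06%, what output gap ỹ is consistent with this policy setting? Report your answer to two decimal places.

-5.11%

1 ỹ = 1.46 − 0.77 − 2.06 − 1.67 × (4.30 − 2.06) = -5.1108
ỹ = -5.1108 / 1 = -5.11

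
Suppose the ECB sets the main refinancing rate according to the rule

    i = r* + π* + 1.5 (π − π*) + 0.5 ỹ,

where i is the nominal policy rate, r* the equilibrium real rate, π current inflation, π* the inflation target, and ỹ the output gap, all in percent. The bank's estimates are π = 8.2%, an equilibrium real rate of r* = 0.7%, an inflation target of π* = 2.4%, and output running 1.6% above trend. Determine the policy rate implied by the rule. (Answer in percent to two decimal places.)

Output 1.6% above potential → ỹ = 1.6.
i = 0.7 + 2.4 + 1.5 × (8.2 − 2.4) + 0.5 × 1.6
   = 0.7 + 2.4 + 8.7 + 0.8 = 12.60

12.60%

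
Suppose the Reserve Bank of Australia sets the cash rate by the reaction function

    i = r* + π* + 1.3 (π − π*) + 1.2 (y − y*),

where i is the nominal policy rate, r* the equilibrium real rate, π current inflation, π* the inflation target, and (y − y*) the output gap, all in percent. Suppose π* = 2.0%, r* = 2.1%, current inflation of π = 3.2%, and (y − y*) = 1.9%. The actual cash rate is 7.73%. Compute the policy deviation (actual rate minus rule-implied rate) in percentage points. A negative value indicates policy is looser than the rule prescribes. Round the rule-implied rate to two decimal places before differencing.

-0.21 pp

i = 2.1 + 2.0 + 1.3 × (3.2 − 2.0) + 1.2 × 1.9
   = 2.1 + 2 + 1.56 + 2.28 = 7.94
Deviation = 7.73 − 7.94 = -0.21 pp.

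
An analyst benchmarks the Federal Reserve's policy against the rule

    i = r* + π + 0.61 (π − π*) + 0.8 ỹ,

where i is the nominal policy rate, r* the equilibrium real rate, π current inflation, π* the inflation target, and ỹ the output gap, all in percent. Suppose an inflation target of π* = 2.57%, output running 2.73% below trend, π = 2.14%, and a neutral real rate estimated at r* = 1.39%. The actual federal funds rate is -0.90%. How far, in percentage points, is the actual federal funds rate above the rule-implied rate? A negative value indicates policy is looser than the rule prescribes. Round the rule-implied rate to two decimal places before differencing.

Output 2.73% below potential → ỹ = -2.73.
i = 1.39 + 2.14 + 0.61 × (2.14 − 2.57) + 0.8 × (-2.73)
   = 1.39 + 2.14 − 0.2623 − 2.184 = 1.08
Deviation = -0.90 − 1.08 = -1.98 pp.

-1.98 pp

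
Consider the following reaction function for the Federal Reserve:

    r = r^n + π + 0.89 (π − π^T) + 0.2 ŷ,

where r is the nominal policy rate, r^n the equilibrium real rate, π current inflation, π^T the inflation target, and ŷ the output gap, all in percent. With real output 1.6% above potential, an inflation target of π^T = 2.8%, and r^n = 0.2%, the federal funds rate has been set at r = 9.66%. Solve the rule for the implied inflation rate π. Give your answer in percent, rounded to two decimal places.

Output 1.6% above potential → ŷ = 1.6.
Collecting π: r = r^n + (1 + 0.89) π − 0.89 π^T + 0.2 ŷ
1.89 π = 9.66 − 0.2 + 0.89 × 2.8 − 0.2 × 1.6 = 11.632
π = 11.632 / 1.89 = 6.15

6.15%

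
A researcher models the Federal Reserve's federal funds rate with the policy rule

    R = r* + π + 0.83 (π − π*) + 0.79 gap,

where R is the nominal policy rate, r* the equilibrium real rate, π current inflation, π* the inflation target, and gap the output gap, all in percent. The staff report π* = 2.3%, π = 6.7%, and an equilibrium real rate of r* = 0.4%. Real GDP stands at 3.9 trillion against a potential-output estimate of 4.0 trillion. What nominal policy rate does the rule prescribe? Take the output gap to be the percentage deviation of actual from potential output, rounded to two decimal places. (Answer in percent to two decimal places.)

8.78%

Output gap = 100 × (3.9 − 4.0) / 4.0 = -2.50%.
R = 0.40 + 6.70 + 0.83 × (6.70 − 2.30) + 0.79 × (-2.50)
   = 0.40 + 6.7 + 3.652 − 1.975 = 8.78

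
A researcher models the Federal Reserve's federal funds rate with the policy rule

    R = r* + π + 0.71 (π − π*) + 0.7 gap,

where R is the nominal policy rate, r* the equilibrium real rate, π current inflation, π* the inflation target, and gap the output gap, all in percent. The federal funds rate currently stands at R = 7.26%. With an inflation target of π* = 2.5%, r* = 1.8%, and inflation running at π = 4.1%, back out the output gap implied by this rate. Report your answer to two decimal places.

0.7 gap = 7.26 − 1.8 − 4.1 − 0.71 × (4.1 − 2.5) = 0.224
gap = 0.224 / 0.7 = 0.32

0.32%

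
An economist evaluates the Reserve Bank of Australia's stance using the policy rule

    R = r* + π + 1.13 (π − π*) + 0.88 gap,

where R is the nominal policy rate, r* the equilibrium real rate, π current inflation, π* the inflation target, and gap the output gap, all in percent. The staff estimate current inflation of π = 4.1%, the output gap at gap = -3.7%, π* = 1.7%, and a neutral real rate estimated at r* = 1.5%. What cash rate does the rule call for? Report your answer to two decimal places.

5.06%

R = 1.5 + 4.1 + 1.13 × (4.1 − 1.7) + 0.88 × (-3.7)
   = 1.5 + 4.1 + 2.712 − 3.256 = 5.06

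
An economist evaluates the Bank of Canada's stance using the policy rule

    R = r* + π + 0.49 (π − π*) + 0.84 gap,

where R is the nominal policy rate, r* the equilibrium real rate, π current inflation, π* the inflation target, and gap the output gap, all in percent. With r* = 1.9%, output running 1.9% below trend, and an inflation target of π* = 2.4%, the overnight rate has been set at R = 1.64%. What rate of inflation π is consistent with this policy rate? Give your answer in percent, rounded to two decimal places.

Output 1.9% below potential → gap = -1.9.
Collecting π: R = r* + (1 + 0.49) π − 0.49 π* + 0.84 gap
1.49 π = 1.64 − 1.9 + 0.49 × 2.4 − 0.84 × (-1.9) = 2.512
π = 2.512 / 1.49 = 1.69

1.69%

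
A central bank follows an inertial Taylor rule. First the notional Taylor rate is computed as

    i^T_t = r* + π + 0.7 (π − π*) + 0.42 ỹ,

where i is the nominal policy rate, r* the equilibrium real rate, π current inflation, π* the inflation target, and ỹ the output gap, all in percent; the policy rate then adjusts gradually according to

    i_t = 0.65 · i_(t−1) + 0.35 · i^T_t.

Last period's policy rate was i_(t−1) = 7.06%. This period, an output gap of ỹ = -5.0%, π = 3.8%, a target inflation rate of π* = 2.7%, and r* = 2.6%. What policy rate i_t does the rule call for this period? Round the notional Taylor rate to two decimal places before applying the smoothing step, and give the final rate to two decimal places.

6.36%

i^T_t = 2.6 + 3.8 + 0.7 × (3.8 − 2.7) + 0.42 × (-5.0)
   = 2.6 + 3.8 + 0.77 − 2.1 = 5.07
i_t = 0.65 × 7.06 + 0.35 × 5.07 = 4.589 + 1.7745 = 6.36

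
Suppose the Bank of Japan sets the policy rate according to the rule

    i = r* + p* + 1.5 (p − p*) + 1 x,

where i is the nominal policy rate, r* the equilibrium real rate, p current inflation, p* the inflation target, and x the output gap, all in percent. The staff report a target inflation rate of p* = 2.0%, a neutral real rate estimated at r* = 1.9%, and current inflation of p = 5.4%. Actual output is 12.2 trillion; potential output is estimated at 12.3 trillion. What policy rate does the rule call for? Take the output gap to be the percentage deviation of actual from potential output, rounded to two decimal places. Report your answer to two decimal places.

8.19%

Output gap = 100 × (12.2 − 12.3) / 12.3 = -0.81%.
i = 1.90 + 2.00 + 1.5 × (5.40 − 2.00) + 1 × (-0.81)
   = 1.90 + 2 + 5.1 − 0.81 = 8.19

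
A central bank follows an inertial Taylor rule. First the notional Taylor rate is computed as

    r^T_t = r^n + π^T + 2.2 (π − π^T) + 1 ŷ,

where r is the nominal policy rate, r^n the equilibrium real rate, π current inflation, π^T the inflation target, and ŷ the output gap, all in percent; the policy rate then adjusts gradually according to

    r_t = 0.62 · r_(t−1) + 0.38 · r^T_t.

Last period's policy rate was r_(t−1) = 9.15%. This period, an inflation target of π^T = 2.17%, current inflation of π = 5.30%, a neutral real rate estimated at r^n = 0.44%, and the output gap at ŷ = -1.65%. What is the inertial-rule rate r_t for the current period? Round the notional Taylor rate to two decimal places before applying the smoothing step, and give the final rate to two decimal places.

r^T_t = 0.44 + 2.17 + 2.2 × (5.30 − 2.17) + 1 × (-1.65)
   = 0.44 + 2.17 + 6.886 − 1.65 = 7.85
r_t = 0.62 × 9.15 + 0.38 × 7.85 = 5.673 + 2.983 = 8.66

8.66%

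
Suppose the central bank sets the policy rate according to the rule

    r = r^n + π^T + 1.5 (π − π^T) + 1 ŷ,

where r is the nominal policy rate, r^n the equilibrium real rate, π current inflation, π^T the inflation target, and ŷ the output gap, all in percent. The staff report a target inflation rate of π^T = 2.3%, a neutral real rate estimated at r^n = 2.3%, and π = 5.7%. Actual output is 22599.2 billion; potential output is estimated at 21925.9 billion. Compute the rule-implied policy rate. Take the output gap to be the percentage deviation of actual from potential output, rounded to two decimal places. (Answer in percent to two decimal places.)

12.77%

Output gap = 100 × (22599.2 − 21925.9) / 21925.9 = 3.07%.
r = 2.30 + 2.30 + 1.5 × (5.70 − 2.30) + 1 × 3.07
   = 2.30 + 2.3 + 5.1 + 3.07 = 12.77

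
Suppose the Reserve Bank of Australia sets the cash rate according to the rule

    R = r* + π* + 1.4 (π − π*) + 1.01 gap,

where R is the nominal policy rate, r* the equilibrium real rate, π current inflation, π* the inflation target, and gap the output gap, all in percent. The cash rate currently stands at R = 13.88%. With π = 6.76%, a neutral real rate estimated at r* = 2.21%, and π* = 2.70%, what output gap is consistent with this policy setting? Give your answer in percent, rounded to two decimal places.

1.01 gap = 13.88 − 2.21 − 2.70 − 1.4 × (6.76 − 2.70) = 3.286
gap = 3.286 / 1.01 = 3.25

3.25%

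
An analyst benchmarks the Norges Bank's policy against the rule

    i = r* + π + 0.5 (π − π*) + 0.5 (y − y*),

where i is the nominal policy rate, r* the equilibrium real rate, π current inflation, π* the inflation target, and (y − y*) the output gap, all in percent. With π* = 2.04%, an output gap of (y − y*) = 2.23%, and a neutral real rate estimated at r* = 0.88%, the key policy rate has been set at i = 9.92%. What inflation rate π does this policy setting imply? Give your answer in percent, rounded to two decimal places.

5.96%

Collecting π: i = r* + (1 + 0.5) π − 0.5 π* + 0.5 (y − y*)
1.5 π = 9.92 − 0.88 + 0.5 × 2.04 − 0.5 × 2.23 = 8.945
π = 8.945 / 1.5 = 5.96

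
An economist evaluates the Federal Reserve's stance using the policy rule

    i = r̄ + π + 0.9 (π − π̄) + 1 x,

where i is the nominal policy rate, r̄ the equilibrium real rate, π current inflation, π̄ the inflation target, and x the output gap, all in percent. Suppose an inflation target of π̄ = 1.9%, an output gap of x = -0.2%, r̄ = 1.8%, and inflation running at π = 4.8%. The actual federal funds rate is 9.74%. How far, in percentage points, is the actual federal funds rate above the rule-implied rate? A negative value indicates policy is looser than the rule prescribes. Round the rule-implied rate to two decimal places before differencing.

i = 1.8 + 4.8 + 0.9 × (4.8 − 1.9) + 1 × (-0.2)
   = 1.8 + 4.8 + 2.61 − 0.2 = 9.01
Deviation = 9.74 − 9.01 = 0.73 pp.

0.73 pp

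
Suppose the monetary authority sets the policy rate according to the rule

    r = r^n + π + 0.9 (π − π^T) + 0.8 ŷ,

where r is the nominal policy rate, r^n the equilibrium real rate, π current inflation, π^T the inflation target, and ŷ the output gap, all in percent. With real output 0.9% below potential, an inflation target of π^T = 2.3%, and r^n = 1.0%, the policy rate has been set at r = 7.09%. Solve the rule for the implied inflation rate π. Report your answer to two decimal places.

4.67%

Output 0.9% below potential → ŷ = -0.9.
Collecting π: r = r^n + (1 + 0.9) π − 0.9 π^T + 0.8 ŷ
1.9 π = 7.09 − 1.0 + 0.9 × 2.3 − 0.8 × (-0.9) = 8.88
π = 8.88 / 1.9 = 4.67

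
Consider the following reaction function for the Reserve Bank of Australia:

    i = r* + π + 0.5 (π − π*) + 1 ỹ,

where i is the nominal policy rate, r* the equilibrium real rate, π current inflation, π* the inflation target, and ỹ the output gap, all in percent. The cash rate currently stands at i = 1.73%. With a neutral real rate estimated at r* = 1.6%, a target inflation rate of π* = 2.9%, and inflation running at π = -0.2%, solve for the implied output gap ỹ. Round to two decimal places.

1.88%

1 ỹ = 1.73 − 1.6 − (-0.2) − 0.5 × ((-0.2) − 2.9) = 1.88
ỹ = 1.88 / 1 = 1.88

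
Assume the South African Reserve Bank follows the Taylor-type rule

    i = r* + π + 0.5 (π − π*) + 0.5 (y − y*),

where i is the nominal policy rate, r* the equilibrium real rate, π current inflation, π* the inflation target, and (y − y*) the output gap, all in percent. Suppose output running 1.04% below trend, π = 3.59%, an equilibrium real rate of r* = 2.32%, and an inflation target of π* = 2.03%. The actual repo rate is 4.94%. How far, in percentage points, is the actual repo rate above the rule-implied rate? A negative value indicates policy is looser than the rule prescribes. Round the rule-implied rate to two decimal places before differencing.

-1.23 pp

Output 1.04% below potential → (y − y*) = -1.04.
i = 2.32 + 3.59 + 0.5 × (3.59 − 2.03) + 0.5 × (-1.04)
   = 2.32 + 3.59 + 0.78 − 0.52 = 6.17
Deviation = 4.94 − 6.17 = -1.23 pp.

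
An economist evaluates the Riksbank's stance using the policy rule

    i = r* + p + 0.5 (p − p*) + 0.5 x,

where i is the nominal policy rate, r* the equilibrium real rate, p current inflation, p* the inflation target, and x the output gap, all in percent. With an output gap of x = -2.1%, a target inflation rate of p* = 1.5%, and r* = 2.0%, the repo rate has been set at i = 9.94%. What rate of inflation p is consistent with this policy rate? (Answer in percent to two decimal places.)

6.49%

Collecting p: i = r* + (1 + 0.5) p − 0.5 p* + 0.5 x
1.5 p = 9.94 − 2.0 + 0.5 × 1.5 − 0.5 × (-2.1) = 9.74
p = 9.74 / 1.5 = 6.49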